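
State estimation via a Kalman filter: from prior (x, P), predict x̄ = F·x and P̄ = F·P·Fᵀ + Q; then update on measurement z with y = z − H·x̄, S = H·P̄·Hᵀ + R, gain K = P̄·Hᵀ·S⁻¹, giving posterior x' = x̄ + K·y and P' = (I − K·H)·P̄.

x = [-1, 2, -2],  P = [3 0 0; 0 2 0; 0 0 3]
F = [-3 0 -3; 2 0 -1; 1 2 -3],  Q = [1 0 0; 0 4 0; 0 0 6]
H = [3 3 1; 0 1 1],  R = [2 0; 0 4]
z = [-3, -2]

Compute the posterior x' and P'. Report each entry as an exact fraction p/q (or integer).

x' = [706/443, -15377/5316, 5257/5316]
P' = [1826/443 -2041/443 965/443; -2041/443 221195/37212 -21901/5316; 965/443 -21901/5316 31757/5316]

x̄ = F·x = [9, 0, 9]
P̄ = F·P·Fᵀ + Q = [55 -9 18; -9 19 15; 18 15 44]
y = z − H·x̄ = [-39, -11]
S = H·P̄·Hᵀ + R = [748 188; 188 97]
K = P̄·Hᵀ·S⁻¹ = [160/443 -269/443; -2027/37212 4243/9303; 397/5316 616/1329]
x' = x̄ + K·y = [706/443, -15377/5316, 5257/5316]
P' = (I − K·H)·P̄ = [1826/443 -2041/443 965/443; -2041/443 221195/37212 -21901/5316; 965/443 -21901/5316 31757/5316]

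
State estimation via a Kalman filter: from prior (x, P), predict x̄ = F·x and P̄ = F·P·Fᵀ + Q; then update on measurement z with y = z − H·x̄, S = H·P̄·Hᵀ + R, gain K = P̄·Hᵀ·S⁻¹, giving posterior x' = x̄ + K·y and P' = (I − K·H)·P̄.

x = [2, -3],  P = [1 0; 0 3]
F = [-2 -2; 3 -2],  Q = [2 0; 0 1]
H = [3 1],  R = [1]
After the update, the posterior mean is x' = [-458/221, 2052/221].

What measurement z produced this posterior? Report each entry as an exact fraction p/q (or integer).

x̄ = F·x = [2, 12]
P̄ = F·P·Fᵀ + Q = [18 6; 6 22]
S = H·P̄·Hᵀ + R = [221]
K = P̄·Hᵀ·S⁻¹ = [60/221; 40/221]
x' − x̄ = [-900/221, -600/221] = K·y
y = (KᵀK)⁻¹·Kᵀ·(x' − x̄) = [-15]
z = y + H·x̄ = [-15] + [18] = [3]

z = [3]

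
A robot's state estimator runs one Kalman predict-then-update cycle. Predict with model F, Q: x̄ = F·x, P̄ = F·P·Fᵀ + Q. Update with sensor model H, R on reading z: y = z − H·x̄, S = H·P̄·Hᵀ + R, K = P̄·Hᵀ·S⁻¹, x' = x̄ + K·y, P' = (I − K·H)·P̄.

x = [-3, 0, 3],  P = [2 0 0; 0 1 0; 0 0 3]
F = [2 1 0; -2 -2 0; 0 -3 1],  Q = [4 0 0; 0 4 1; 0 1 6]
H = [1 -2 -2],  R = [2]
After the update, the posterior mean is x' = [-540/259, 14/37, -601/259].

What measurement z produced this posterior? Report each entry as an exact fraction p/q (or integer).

z = [2]

x̄ = F·x = [-6, 6, 3]
P̄ = F·P·Fᵀ + Q = [13 -10 -3; -10 16 7; -3 7 18]
S = H·P̄·Hᵀ + R = [259]
K = P̄·Hᵀ·S⁻¹ = [39/259; -8/37; -53/259]
x' − x̄ = [1014/259, -208/37, -1378/259] = K·y
y = (KᵀK)⁻¹·Kᵀ·(x' − x̄) = [26]
z = y + H·x̄ = [26] + [-24] = [2]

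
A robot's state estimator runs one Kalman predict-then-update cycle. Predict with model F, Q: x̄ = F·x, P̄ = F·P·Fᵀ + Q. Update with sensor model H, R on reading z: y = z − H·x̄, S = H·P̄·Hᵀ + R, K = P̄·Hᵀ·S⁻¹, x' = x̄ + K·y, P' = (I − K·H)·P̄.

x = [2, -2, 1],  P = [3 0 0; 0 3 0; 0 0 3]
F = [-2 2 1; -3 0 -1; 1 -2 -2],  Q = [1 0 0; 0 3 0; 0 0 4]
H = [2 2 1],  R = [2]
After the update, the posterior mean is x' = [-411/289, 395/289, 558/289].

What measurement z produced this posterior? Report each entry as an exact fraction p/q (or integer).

z = [2]

x̄ = F·x = [-7, -7, 4]
P̄ = F·P·Fᵀ + Q = [28 15 -24; 15 33 -3; -24 -3 31]
S = H·P̄·Hᵀ + R = [289]
K = P̄·Hᵀ·S⁻¹ = [62/289; 93/289; -23/289]
x' − x̄ = [1612/289, 2418/289, -598/289] = K·y
y = (KᵀK)⁻¹·Kᵀ·(x' − x̄) = [26]
z = y + H·x̄ = [26] + [-24] = [2]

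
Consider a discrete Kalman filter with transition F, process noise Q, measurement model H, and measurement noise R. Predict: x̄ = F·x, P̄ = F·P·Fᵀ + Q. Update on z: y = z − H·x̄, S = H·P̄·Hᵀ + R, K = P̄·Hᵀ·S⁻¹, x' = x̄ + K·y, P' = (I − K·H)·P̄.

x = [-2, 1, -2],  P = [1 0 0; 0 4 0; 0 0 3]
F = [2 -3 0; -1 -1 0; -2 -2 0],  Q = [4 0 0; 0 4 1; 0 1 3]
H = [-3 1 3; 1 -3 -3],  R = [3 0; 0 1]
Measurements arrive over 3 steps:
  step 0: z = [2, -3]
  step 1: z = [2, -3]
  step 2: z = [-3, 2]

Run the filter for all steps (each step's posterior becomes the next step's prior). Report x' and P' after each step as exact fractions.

step 0: x̄ = F·x = [-7, 1, 2]
step 0: P̄ = F·P·Fᵀ + Q = [44 10 20; 10 9 11; 20 11 23]
step 0: y = z − H·x̄ = [-26, 13]
step 0: S = H·P̄·Hᵀ + R = [261 -158; -158 351]
step 0: K = P̄·Hᵀ·S⁻¹ = [-29030/66647 -21802/66647; -3688/66647 -11154/66647; -848/9521 -2606/9521]
step 0: x' = x̄ + K·y = [4825/66647, 17533/66647, 7212/9521]
step 0: P' = (I − K·H)·P̄ = [129716/66647 -75270/66647 17968/9521; -75270/66647 86379/66647 -15393/9521; 17968/9521 -15393/9521 22251/9521]
step 1: x̄ = F·x = [-42949/66647, -3194/9521, -6388/9521]
step 1: P̄ = F·P·Fᵀ + Q = [2466103/66647 -10795/9521 -21590/9521; -10795/9521 47449/9521 28251/9521; -21590/9521 28251/9521 66023/9521]
step 1: y = z − H·x̄ = [160953/66647, -358214/66647]
step 1: S = H·P̄·Hᵀ + R = [31246732/66647 -17496481/66647; -17496481/66647 14601282/66647]
step 1: K = P̄·Hᵀ·S⁻¹ = [-910783660/2252396929 -606045744/2252396929; -184764641/2252396929 -478284633/2252396929; -112997752/2252396929 -464114014/2252396929]
step 1: x' = x̄ + K·y = [-393678455/2252396929, 1368864881/2252396929, 710409008/2252396929]
step 1: P' = (I − K·H)·P̄ = [3621380577/2252396929 -1952182215/2252396929 3361324322/2252396929; -1952182215/2252396929 2468471493/2252396929 -2959770687/2252396929; 3361324322/2252396929 -2959770687/2252396929 4234916799/2252396929]
step 2: x̄ = F·x = [-4893951553/2252396929, -975186426/2252396929, -1950372852/2252396929]
step 2: P̄ = F·P·Fᵀ + Q = [69137540041/2252396929 -1789528890/2252396929 -3579057780/2252396929; -1789528890/2252396929 11195075356/2252396929 6623372209/2252396929; -3579057780/2252396929 6623372209/2252396929 15499141347/2252396929]
step 2: y = z − H·x̄ = [-14612740464/2252396929, 622067577/2252396929]
step 2: S = H·P̄·Hᵀ + R = [894582845269/2252396929 -520814567082/2252396929; -520814567082/2252396929 463070107079/2252396929]
step 2: K = P̄·Hᵀ·S⁻¹ = [-25506771209145/63490923302063 -16999849610363/63490923302063; -5283677997727/63490923302063 -13517098767411/63490923302063; -3044974216294/63490923302063 -13014964588308/63490923302063]
step 2: x' = x̄ + K·y = [22832241129310/63490923302063, 3056734685967/63490923302063, -38817200278944/63490923302063]
step 2: P' = (I − K·H)·P̄ = [101575150940959/63490923302063 -54815069322060/63490923302063 94340069505834/63490923302063; -54815069322060/63490923302063 69499135702356/63490923302063 -83265125887239/63490923302063; 94340069505834/63490923302063 -83265125887239/63490923302063 119050137251953/63490923302063]

step 0: x' = [4825/66647, 17533/66647, 7212/9521], P' = [129716/66647 -75270/66647 17968/9521; -75270/66647 86379/66647 -15393/9521; 17968/9521 -15393/9521 22251/9521]
step 1: x' = [-393678455/2252396929, 1368864881/2252396929, 710409008/2252396929], P' = [3621380577/2252396929 -1952182215/2252396929 3361324322/2252396929; -1952182215/2252396929 2468471493/2252396929 -2959770687/2252396929; 3361324322/2252396929 -2959770687/2252396929 4234916799/2252396929]
step 2: x' = [22832241129310/63490923302063, 3056734685967/63490923302063, -38817200278944/63490923302063], P' = [101575150940959/63490923302063 -54815069322060/63490923302063 94340069505834/63490923302063; -54815069322060/63490923302063 69499135702356/63490923302063 -83265125887239/63490923302063; 94340069505834/63490923302063 -83265125887239/63490923302063 119050137251953/63490923302063]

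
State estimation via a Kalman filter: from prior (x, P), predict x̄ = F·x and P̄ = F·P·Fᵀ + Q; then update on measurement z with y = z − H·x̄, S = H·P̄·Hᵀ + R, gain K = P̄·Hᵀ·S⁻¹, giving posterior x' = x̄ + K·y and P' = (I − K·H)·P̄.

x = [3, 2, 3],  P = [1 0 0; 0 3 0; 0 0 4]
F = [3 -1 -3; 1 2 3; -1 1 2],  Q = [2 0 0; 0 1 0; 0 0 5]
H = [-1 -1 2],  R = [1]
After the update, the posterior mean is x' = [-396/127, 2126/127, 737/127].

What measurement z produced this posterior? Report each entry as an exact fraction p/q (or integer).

z = [-2]

x̄ = F·x = [-2, 16, 5]
P̄ = F·P·Fᵀ + Q = [50 -39 -30; -39 50 29; -30 29 25]
S = H·P̄·Hᵀ + R = [127]
K = P̄·Hᵀ·S⁻¹ = [-71/127; 47/127; 51/127]
x' − x̄ = [-142/127, 94/127, 102/127] = K·y
y = (KᵀK)⁻¹·Kᵀ·(x' − x̄) = [2]
z = y + H·x̄ = [2] + [-4] = [-2]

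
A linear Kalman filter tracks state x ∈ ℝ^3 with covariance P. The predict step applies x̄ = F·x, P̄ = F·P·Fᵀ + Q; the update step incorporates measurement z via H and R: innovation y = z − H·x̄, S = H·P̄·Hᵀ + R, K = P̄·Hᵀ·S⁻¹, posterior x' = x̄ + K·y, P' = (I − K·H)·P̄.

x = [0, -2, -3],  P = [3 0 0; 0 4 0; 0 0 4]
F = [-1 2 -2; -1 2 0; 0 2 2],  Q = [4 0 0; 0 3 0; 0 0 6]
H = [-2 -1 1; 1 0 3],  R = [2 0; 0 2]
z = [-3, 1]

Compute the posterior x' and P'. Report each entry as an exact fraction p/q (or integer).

x̄ = F·x = [2, -4, -10]
P̄ = F·P·Fᵀ + Q = [39 19 0; 19 22 16; 0 16 38]
y = z − H·x̄ = [7, 29]
S = H·P̄·Hᵀ + R = [262 -31; -31 383]
K = P̄·Hᵀ·S⁻¹ = [-35942/99385 7211/99385; -2955/19877 3238/19877; 184/1529 470/1529]
x' = x̄ + K·y = [31259/19877, -6291/19877, -372/1529]
P' = (I − K·H)·P̄ = [108412/99385 -35254/19877 -482/1529; -35254/19877 90328/19877 1070/1529; -482/1529 1070/1529 474/1529]

x' = [31259/19877, -6291/19877, -372/1529]
P' = [108412/99385 -35254/19877 -482/1529; -35254/19877 90328/19877 1070/1529; -482/1529 1070/1529 474/1529]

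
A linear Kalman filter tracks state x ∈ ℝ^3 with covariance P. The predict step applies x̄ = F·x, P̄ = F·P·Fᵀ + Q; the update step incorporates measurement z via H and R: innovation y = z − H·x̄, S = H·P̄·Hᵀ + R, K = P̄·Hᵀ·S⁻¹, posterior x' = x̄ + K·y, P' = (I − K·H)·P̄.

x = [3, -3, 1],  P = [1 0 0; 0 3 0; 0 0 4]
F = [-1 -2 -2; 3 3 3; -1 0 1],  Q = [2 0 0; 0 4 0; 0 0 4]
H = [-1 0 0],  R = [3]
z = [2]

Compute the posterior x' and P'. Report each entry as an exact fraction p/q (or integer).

x̄ = F·x = [1, 3, -2]
P̄ = F·P·Fᵀ + Q = [31 -45 -7; -45 76 9; -7 9 9]
y = z − H·x̄ = [3]
S = H·P̄·Hᵀ + R = [34]
K = P̄·Hᵀ·S⁻¹ = [-31/34; 45/34; 7/34]
x' = x̄ + K·y = [-59/34, 237/34, -47/34]
P' = (I − K·H)·P̄ = [93/34 -135/34 -21/34; -135/34 559/34 -9/34; -21/34 -9/34 257/34]

x' = [-59/34, 237/34, -47/34]
P' = [93/34 -135/34 -21/34; -135/34 559/34 -9/34; -21/34 -9/34 257/34]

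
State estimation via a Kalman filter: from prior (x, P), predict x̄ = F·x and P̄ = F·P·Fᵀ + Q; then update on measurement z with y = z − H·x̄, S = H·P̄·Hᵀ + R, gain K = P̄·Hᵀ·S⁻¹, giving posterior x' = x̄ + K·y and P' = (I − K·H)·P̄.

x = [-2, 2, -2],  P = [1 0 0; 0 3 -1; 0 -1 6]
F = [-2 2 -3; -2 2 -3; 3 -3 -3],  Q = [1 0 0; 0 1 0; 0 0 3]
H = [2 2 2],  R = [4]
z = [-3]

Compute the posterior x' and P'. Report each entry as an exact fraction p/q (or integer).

x̄ = F·x = [14, 14, -6]
P̄ = F·P·Fᵀ + Q = [83 82 27; 82 83 27; 27 27 75]
y = z − H·x̄ = [-47]
S = H·P̄·Hᵀ + R = [2056]
K = P̄·Hᵀ·S⁻¹ = [48/257; 48/257; 129/1028]
x' = x̄ + K·y = [1342/257, 1342/257, -12231/1028]
P' = (I − K·H)·P̄ = [2899/257 2642/257 -5445/257; 2642/257 2899/257 -5445/257; -5445/257 -5445/257 21909/514]

x' = [1342/257, 1342/257, -12231/1028]
P' = [2899/257 2642/257 -5445/257; 2642/257 2899/257 -5445/257; -5445/257 -5445/257 21909/514]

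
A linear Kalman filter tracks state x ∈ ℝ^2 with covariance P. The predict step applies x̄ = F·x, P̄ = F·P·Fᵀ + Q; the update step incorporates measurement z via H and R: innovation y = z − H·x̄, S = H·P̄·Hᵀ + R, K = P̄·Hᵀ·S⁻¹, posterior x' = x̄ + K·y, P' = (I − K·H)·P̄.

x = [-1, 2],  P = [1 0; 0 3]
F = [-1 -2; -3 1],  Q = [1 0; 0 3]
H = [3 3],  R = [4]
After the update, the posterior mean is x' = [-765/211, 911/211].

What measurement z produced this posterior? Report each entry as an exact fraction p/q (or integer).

x̄ = F·x = [-3, 5]
P̄ = F·P·Fᵀ + Q = [14 -3; -3 15]
S = H·P̄·Hᵀ + R = [211]
K = P̄·Hᵀ·S⁻¹ = [33/211; 36/211]
x' − x̄ = [-132/211, -144/211] = K·y
y = (KᵀK)⁻¹·Kᵀ·(x' − x̄) = [-4]
z = y + H·x̄ = [-4] + [6] = [2]

z = [2]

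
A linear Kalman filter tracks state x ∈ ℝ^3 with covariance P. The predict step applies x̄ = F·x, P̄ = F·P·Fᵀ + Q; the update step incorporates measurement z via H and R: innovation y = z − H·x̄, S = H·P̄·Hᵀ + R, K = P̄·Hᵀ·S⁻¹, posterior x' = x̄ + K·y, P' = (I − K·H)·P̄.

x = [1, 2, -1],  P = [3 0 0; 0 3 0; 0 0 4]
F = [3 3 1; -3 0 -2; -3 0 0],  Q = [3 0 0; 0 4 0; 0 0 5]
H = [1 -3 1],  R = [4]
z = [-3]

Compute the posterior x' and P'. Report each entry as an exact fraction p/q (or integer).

x̄ = F·x = [8, -1, -3]
P̄ = F·P·Fᵀ + Q = [61 -35 -27; -35 47 27; -27 27 32]
y = z − H·x̄ = [-11]
S = H·P̄·Hᵀ + R = [514]
K = P̄·Hᵀ·S⁻¹ = [139/514; -149/514; -38/257]
x' = x̄ + K·y = [2583/514, 1125/514, -353/257]
P' = (I − K·H)·P̄ = [12033/514 2721/514 -1657/257; 2721/514 1957/514 1277/257; -1657/257 1277/257 5336/257]

x' = [2583/514, 1125/514, -353/257]
P' = [12033/514 2721/514 -1657/257; 2721/514 1957/514 1277/257; -1657/257 1277/257 5336/257]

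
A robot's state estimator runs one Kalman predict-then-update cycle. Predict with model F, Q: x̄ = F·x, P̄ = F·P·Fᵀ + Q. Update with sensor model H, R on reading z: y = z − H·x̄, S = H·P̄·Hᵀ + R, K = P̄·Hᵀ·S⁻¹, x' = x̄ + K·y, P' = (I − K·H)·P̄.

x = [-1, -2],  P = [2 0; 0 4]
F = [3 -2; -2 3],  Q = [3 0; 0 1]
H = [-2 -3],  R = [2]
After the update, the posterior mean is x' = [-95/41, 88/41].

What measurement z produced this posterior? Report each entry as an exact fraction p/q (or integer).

x̄ = F·x = [1, -4]
P̄ = F·P·Fᵀ + Q = [37 -36; -36 45]
S = H·P̄·Hᵀ + R = [123]
K = P̄·Hᵀ·S⁻¹ = [34/123; -21/41]
x' − x̄ = [-136/41, 252/41] = K·y
y = (KᵀK)⁻¹·Kᵀ·(x' − x̄) = [-12]
z = y + H·x̄ = [-12] + [10] = [-2]

z = [-2]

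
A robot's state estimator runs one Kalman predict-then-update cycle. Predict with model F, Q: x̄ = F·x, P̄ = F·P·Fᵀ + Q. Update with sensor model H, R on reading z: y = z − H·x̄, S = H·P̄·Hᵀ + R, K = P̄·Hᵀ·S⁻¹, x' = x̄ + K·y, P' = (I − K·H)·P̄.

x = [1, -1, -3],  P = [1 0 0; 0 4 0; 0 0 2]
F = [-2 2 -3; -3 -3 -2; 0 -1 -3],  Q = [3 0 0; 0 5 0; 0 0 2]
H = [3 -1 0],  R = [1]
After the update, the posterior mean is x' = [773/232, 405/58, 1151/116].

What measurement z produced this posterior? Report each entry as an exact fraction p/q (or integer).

x̄ = F·x = [5, 6, 10]
P̄ = F·P·Fᵀ + Q = [41 -6 10; -6 58 24; 10 24 24]
S = H·P̄·Hᵀ + R = [464]
K = P̄·Hᵀ·S⁻¹ = [129/464; -19/116; 3/232]
x' − x̄ = [-387/232, 57/58, -9/116] = K·y
y = (KᵀK)⁻¹·Kᵀ·(x' − x̄) = [-6]
z = y + H·x̄ = [-6] + [9] = [3]

z = [3]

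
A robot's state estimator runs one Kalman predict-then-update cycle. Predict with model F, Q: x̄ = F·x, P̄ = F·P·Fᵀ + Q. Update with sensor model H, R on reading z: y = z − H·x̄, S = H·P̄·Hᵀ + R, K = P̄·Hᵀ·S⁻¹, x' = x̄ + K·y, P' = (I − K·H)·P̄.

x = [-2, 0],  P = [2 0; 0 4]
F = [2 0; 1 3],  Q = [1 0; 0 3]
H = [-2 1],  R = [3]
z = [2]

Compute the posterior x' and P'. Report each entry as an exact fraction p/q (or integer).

x' = [-25/8, -65/16]
P' = [95/16 359/32; 359/32 1535/64]

x̄ = F·x = [-4, -2]
P̄ = F·P·Fᵀ + Q = [9 4; 4 41]
y = z − H·x̄ = [-4]
S = H·P̄·Hᵀ + R = [64]
K = P̄·Hᵀ·S⁻¹ = [-7/32; 33/64]
x' = x̄ + K·y = [-25/8, -65/16]
P' = (I − K·H)·P̄ = [95/16 359/32; 359/32 1535/64]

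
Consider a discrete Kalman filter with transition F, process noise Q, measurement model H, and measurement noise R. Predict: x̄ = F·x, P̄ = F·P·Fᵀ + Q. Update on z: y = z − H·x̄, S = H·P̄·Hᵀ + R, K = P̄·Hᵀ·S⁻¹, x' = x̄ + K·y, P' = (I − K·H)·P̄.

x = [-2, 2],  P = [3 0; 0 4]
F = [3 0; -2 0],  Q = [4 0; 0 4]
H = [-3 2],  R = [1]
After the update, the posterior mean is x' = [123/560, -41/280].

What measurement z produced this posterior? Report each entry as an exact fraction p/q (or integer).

x̄ = F·x = [-6, 4]
P̄ = F·P·Fᵀ + Q = [31 -18; -18 16]
S = H·P̄·Hᵀ + R = [560]
K = P̄·Hᵀ·S⁻¹ = [-129/560; 43/280]
x' − x̄ = [3483/560, -1161/280] = K·y
y = (KᵀK)⁻¹·Kᵀ·(x' − x̄) = [-27]
z = y + H·x̄ = [-27] + [26] = [-1]

z = [-1]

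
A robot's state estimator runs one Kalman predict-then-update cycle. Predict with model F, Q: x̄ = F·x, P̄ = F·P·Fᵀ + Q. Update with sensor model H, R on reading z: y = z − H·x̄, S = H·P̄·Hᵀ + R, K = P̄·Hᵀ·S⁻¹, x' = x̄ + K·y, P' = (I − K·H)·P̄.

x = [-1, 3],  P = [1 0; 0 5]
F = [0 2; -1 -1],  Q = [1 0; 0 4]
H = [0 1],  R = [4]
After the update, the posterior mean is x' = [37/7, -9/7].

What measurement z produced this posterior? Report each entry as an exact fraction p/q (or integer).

x̄ = F·x = [6, -2]
P̄ = F·P·Fᵀ + Q = [21 -10; -10 10]
S = H·P̄·Hᵀ + R = [14]
K = P̄·Hᵀ·S⁻¹ = [-5/7; 5/7]
x' − x̄ = [-5/7, 5/7] = K·y
y = (KᵀK)⁻¹·Kᵀ·(x' − x̄) = [1]
z = y + H·x̄ = [1] + [-2] = [-1]

z = [-1]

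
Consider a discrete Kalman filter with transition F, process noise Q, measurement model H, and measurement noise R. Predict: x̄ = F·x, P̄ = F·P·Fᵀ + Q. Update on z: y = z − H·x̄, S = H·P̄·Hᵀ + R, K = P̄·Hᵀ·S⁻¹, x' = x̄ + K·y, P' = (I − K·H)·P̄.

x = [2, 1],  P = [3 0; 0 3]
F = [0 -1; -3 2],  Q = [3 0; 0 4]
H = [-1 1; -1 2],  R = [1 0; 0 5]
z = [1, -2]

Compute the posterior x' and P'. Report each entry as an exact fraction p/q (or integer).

x' = [-865/367, -637/367]
P' = [1014/367 762/367; 762/367 1547/734]

x̄ = F·x = [-1, -4]
P̄ = F·P·Fᵀ + Q = [6 -6; -6 43]
y = z − H·x̄ = [4, 5]
S = H·P̄·Hᵀ + R = [62 110; 110 207]
K = P̄·Hᵀ·S⁻¹ = [-252/367 102/367; 23/734 157/367]
x' = x̄ + K·y = [-865/367, -637/367]
P' = (I − K·H)·P̄ = [1014/367 762/367; 762/367 1547/734]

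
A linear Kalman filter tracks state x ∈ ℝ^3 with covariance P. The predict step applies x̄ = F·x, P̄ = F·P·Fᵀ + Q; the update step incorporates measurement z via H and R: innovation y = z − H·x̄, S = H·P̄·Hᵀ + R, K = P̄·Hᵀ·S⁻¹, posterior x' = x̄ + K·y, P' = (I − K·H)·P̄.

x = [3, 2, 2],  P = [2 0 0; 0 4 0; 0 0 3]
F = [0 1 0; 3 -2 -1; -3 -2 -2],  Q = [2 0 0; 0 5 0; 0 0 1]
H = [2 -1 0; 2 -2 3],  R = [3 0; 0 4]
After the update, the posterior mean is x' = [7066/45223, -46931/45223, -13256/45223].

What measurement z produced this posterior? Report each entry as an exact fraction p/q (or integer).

z = [1, 2]

x̄ = F·x = [2, 3, -17]
P̄ = F·P·Fᵀ + Q = [6 -8 -8; -8 42 4; -8 4 47]
S = H·P̄·Hᵀ + R = [101 96; 96 539]
K = P̄·Hᵀ·S⁻¹ = [10396/45223 -1516/45223; -22814/45223 -3320/45223; -22012/45223 13737/45223]
x' − x̄ = [-83380/45223, -182600/45223, 755535/45223] = K·y
y = (KᵀK)⁻¹·Kᵀ·(x' − x̄) = [0, 55]
z = y + H·x̄ = [0, 55] + [1, -53] = [1, 2]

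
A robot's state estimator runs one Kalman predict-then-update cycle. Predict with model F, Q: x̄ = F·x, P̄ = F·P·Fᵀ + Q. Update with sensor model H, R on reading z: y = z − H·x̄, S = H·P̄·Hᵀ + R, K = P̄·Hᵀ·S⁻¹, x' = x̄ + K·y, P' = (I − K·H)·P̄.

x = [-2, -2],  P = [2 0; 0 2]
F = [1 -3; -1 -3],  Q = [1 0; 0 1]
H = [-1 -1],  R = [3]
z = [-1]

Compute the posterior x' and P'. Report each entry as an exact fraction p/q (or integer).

x' = [-9/7, 19/7]
P' = [248/77 -137/77; -137/77 248/77]

x̄ = F·x = [4, 8]
P̄ = F·P·Fᵀ + Q = [21 16; 16 21]
y = z − H·x̄ = [11]
S = H·P̄·Hᵀ + R = [77]
K = P̄·Hᵀ·S⁻¹ = [-37/77; -37/77]
x' = x̄ + K·y = [-9/7, 19/7]
P' = (I − K·H)·P̄ = [248/77 -137/77; -137/77 248/77]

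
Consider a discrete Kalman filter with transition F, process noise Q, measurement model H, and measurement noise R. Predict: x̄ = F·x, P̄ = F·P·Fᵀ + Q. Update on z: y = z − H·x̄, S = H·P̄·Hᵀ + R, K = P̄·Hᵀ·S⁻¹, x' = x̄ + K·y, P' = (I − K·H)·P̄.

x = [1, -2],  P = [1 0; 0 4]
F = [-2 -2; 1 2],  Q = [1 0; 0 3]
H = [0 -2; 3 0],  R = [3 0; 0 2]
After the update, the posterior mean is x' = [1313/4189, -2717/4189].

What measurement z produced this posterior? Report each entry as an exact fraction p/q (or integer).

z = [1, 1]

x̄ = F·x = [2, -3]
P̄ = F·P·Fᵀ + Q = [21 -18; -18 20]
S = H·P̄·Hᵀ + R = [83 108; 108 191]
K = P̄·Hᵀ·S⁻¹ = [72/4189 1341/4189; -1808/4189 -162/4189]
x' − x̄ = [-7065/4189, 9850/4189] = K·y
y = (KᵀK)⁻¹·Kᵀ·(x' − x̄) = [-5, -5]
z = y + H·x̄ = [-5, -5] + [6, 6] = [1, 1]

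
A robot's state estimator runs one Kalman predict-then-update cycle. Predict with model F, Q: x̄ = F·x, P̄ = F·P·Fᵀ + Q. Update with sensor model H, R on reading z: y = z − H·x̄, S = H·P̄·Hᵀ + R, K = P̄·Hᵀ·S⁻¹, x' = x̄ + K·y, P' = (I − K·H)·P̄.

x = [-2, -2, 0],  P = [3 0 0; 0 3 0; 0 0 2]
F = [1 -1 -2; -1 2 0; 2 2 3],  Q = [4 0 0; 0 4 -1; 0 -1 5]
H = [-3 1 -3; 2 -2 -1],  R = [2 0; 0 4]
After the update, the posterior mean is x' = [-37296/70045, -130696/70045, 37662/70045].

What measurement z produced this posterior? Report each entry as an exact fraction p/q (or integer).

x̄ = F·x = [0, -2, -8]
P̄ = F·P·Fᵀ + Q = [18 -9 -12; -9 19 5; -12 5 47]
S = H·P̄·Hᵀ + R = [414 -16; -16 339]
K = P̄·Hᵀ·S⁻¹ = [-8097/140090 13446/70045; 9533/140090 -12379/70045; -17598/70045 -17567/70045]
x' − x̄ = [-37296/70045, 9394/70045, 598022/70045] = K·y
y = (KᵀK)⁻¹·Kᵀ·(x' − x̄) = [-24, -10]
z = y + H·x̄ = [-24, -10] + [22, 12] = [-2, 2]

z = [-2, 2]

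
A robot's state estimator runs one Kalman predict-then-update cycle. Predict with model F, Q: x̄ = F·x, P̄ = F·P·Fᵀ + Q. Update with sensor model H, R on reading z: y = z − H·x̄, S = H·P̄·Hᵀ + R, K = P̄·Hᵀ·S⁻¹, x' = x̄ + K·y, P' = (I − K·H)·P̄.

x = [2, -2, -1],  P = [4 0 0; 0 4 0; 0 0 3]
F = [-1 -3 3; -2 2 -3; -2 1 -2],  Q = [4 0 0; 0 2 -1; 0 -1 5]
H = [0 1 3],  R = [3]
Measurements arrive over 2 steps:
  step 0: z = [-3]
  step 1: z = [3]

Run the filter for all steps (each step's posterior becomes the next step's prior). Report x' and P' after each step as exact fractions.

step 0: x' = [-883/643, -639/643, -444/643], P' = [33772/643 -7593/643 2422/643; -7593/643 5367/643 -1605/643; 2422/643 -1605/643 687/643]
step 1: x' = [432760/174009, 15848/58003, 792289/870045], P' = [62709745/696036 -4061581/232012 1011551/174009; -4061581/232012 2182407/232012 -165800/58003; 1011551/174009 -165800/58003 1038518/870045]

step 0: x̄ = F·x = [1, -5, -4]
step 0: P̄ = F·P·Fᵀ + Q = [71 -43 -22; -43 61 41; -22 41 37]
step 0: y = z − H·x̄ = [14]
step 0: S = H·P̄·Hᵀ + R = [643]
step 0: K = P̄·Hᵀ·S⁻¹ = [-109/643; 184/643; 152/643]
step 0: x' = x̄ + K·y = [-883/643, -639/643, -444/643]
step 0: P' = (I − K·H)·P̄ = [33772/643 -7593/643 2422/643; -7593/643 5367/643 -1605/643; 2422/643 -1605/643 687/643]
step 1: x̄ = F·x = [1468/643, 1820/643, 2015/643]
step 1: P̄ = F·P·Fᵀ + Q = [59630/643 -32554/643 -14777/643; -32554/643 273093/643 230314/643; -14777/643 230314/643 202586/643]
step 1: y = z − H·x̄ = [-5936/643]
step 1: S = H·P̄·Hᵀ + R = [3480180/643]
step 1: K = P̄·Hᵀ·S⁻¹ = [-15377/696036; 64269/232012; 209518/870045]
step 1: x' = x̄ + K·y = [432760/174009, 15848/58003, 792289/870045]
step 1: P' = (I − K·H)·P̄ = [62709745/696036 -4061581/232012 1011551/174009; -4061581/232012 2182407/232012 -165800/58003; 1011551/174009 -165800/58003 1038518/870045]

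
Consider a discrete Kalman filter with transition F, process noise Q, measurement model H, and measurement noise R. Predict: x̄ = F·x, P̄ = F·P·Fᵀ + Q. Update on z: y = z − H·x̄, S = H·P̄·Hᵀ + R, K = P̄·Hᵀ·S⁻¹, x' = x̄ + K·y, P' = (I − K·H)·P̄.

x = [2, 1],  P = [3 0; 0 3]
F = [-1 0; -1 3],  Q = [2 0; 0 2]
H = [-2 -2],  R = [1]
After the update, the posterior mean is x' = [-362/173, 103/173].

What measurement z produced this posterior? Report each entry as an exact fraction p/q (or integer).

x̄ = F·x = [-2, 1]
P̄ = F·P·Fᵀ + Q = [5 3; 3 32]
S = H·P̄·Hᵀ + R = [173]
K = P̄·Hᵀ·S⁻¹ = [-16/173; -70/173]
x' − x̄ = [-16/173, -70/173] = K·y
y = (KᵀK)⁻¹·Kᵀ·(x' − x̄) = [1]
z = y + H·x̄ = [1] + [2] = [3]

z = [3]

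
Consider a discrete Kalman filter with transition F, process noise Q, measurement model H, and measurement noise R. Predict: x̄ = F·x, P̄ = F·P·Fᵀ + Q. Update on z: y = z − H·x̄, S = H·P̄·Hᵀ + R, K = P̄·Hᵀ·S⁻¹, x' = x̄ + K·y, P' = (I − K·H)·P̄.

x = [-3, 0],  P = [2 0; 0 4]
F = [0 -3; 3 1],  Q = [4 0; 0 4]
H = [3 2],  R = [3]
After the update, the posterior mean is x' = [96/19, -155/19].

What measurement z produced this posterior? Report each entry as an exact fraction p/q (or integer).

x̄ = F·x = [0, -9]
P̄ = F·P·Fᵀ + Q = [40 -12; -12 26]
S = H·P̄·Hᵀ + R = [323]
K = P̄·Hᵀ·S⁻¹ = [96/323; 16/323]
x' − x̄ = [96/19, 16/19] = K·y
y = (KᵀK)⁻¹·Kᵀ·(x' − x̄) = [17]
z = y + H·x̄ = [17] + [-18] = [-1]

z = [-1]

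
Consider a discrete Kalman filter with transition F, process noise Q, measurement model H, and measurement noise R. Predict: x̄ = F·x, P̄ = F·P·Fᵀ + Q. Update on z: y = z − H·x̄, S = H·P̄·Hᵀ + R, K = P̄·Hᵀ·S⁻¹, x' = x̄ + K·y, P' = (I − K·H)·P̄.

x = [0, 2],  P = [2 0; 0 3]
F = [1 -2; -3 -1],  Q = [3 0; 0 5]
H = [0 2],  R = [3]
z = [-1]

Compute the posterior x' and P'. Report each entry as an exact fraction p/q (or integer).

x̄ = F·x = [-4, -2]
P̄ = F·P·Fᵀ + Q = [17 0; 0 26]
y = z − H·x̄ = [3]
S = H·P̄·Hᵀ + R = [107]
K = P̄·Hᵀ·S⁻¹ = [0; 52/107]
x' = x̄ + K·y = [-4, -58/107]
P' = (I − K·H)·P̄ = [17 0; 0 78/107]

x' = [-4, -58/107]
P' = [17 0; 0 78/107]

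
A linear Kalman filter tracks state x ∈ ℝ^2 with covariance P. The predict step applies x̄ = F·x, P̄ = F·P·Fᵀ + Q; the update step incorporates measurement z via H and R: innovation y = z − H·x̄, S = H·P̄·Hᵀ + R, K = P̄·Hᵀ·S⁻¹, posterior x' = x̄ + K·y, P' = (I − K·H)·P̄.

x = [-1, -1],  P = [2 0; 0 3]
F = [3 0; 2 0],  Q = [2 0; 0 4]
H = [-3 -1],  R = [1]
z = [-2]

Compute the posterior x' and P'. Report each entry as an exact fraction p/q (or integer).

x̄ = F·x = [-3, -2]
P̄ = F·P·Fᵀ + Q = [20 12; 12 12]
y = z − H·x̄ = [-13]
S = H·P̄·Hᵀ + R = [265]
K = P̄·Hᵀ·S⁻¹ = [-72/265; -48/265]
x' = x̄ + K·y = [141/265, 94/265]
P' = (I − K·H)·P̄ = [116/265 -276/265; -276/265 876/265]

x' = [141/265, 94/265]
P' = [116/265 -276/265; -276/265 876/265]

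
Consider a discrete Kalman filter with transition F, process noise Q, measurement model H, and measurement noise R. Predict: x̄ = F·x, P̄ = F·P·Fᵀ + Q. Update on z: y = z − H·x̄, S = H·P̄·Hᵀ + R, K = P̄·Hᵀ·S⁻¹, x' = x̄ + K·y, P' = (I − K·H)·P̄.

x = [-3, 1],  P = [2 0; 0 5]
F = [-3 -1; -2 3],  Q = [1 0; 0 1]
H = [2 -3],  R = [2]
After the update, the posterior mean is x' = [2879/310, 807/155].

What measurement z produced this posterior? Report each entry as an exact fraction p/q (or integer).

z = [3]

x̄ = F·x = [8, 9]
P̄ = F·P·Fᵀ + Q = [24 -3; -3 54]
S = H·P̄·Hᵀ + R = [620]
K = P̄·Hᵀ·S⁻¹ = [57/620; -42/155]
x' − x̄ = [399/310, -588/155] = K·y
y = (KᵀK)⁻¹·Kᵀ·(x' − x̄) = [14]
z = y + H·x̄ = [14] + [-11] = [3]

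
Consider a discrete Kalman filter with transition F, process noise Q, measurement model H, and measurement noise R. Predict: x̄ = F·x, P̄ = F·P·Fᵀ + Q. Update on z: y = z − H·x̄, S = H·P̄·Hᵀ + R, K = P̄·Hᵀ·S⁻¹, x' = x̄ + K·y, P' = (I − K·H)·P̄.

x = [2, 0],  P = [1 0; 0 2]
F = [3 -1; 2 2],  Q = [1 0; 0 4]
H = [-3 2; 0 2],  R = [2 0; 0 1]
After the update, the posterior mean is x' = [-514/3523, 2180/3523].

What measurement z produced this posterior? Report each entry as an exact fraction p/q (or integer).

z = [2, 1]

x̄ = F·x = [6, 4]
P̄ = F·P·Fᵀ + Q = [12 2; 2 16]
S = H·P̄·Hᵀ + R = [150 52; 52 65]
K = P̄·Hᵀ·S⁻¹ = [-88/271 1132/3523; 1/271 1724/3523]
x' − x̄ = [-21652/3523, -11912/3523] = K·y
y = (KᵀK)⁻¹·Kᵀ·(x' − x̄) = [12, -7]
z = y + H·x̄ = [12, -7] + [-10, 8] = [2, 1]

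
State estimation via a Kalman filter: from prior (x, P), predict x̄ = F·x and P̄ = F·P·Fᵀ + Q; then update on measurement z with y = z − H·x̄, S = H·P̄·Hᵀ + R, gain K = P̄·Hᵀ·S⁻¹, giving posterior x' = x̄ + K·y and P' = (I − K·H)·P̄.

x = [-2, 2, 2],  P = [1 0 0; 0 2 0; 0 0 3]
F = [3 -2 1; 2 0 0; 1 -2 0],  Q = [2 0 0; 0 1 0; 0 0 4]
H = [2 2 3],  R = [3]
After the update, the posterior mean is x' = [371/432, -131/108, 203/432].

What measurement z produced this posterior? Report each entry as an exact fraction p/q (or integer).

x̄ = F·x = [-8, -4, -6]
P̄ = F·P·Fᵀ + Q = [22 6 11; 6 5 2; 11 2 13]
S = H·P̄·Hᵀ + R = [432]
K = P̄·Hᵀ·S⁻¹ = [89/432; 7/108; 65/432]
x' − x̄ = [3827/432, 301/108, 2795/432] = K·y
y = (KᵀK)⁻¹·Kᵀ·(x' − x̄) = [43]
z = y + H·x̄ = [43] + [-42] = [1]

z = [1]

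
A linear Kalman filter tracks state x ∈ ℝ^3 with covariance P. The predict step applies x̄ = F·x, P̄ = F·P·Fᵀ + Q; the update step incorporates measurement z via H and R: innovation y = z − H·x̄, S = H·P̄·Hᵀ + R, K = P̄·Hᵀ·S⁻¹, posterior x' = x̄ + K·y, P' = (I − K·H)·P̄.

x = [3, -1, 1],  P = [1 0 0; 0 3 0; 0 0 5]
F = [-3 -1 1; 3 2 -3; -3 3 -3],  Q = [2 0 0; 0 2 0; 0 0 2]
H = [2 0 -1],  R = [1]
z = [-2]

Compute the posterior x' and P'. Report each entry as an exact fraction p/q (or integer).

x' = [-1699/220, 611/110, -2961/220]
P' = [1371/220 -279/110 2689/220; -279/110 491/55 -501/110; 2689/220 -501/110 5491/220]

x̄ = F·x = [-7, 4, -15]
P̄ = F·P·Fᵀ + Q = [19 -30 -15; -30 68 54; -15 54 83]
y = z − H·x̄ = [-3]
S = H·P̄·Hᵀ + R = [220]
K = P̄·Hᵀ·S⁻¹ = [53/220; -57/110; -113/220]
x' = x̄ + K·y = [-1699/220, 611/110, -2961/220]
P' = (I − K·H)·P̄ = [1371/220 -279/110 2689/220; -279/110 491/55 -501/110; 2689/220 -501/110 5491/220]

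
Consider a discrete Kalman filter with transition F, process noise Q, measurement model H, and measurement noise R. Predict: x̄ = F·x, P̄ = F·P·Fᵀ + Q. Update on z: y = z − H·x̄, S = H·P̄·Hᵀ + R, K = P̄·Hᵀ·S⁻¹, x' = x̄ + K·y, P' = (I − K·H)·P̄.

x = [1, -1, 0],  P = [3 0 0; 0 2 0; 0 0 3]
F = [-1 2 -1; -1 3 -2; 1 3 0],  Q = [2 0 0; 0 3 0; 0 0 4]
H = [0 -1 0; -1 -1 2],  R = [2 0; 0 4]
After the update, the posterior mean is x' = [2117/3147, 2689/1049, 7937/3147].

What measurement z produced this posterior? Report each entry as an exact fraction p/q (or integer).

z = [-3, 2]

x̄ = F·x = [-3, -4, -2]
P̄ = F·P·Fᵀ + Q = [16 21 9; 21 36 15; 9 15 25]
S = H·P̄·Hᵀ + R = [38 27; 27 102]
K = P̄·Hᵀ·S⁻¹ = [-543/1049 -155/3147; -981/1049 -18/1049; -744/1049 1393/3147]
x' − x̄ = [11558/3147, 6885/1049, 14231/3147] = K·y
y = (KᵀK)⁻¹·Kᵀ·(x' − x̄) = [-7, -1]
z = y + H·x̄ = [-7, -1] + [4, 3] = [-3, 2]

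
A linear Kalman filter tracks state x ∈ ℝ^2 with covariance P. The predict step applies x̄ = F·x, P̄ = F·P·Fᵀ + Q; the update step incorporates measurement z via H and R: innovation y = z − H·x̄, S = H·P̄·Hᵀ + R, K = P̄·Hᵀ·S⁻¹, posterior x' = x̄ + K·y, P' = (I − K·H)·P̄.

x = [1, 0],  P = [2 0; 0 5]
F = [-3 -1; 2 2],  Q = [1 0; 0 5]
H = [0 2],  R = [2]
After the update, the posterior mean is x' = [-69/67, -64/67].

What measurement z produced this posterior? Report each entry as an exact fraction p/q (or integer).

z = [-2]

x̄ = F·x = [-3, 2]
P̄ = F·P·Fᵀ + Q = [24 -22; -22 33]
S = H·P̄·Hᵀ + R = [134]
K = P̄·Hᵀ·S⁻¹ = [-22/67; 33/67]
x' − x̄ = [132/67, -198/67] = K·y
y = (KᵀK)⁻¹·Kᵀ·(x' − x̄) = [-6]
z = y + H·x̄ = [-6] + [4] = [-2]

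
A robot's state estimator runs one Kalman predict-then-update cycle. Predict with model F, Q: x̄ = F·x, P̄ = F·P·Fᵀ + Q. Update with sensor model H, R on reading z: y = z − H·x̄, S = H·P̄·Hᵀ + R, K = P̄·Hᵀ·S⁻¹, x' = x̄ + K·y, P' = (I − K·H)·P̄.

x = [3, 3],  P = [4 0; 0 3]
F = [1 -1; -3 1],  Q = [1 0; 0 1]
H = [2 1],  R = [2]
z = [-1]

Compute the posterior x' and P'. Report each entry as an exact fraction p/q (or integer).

x̄ = F·x = [0, -6]
P̄ = F·P·Fᵀ + Q = [8 -15; -15 40]
y = z − H·x̄ = [5]
S = H·P̄·Hᵀ + R = [14]
K = P̄·Hᵀ·S⁻¹ = [1/14; 5/7]
x' = x̄ + K·y = [5/14, -17/7]
P' = (I − K·H)·P̄ = [111/14 -110/7; -110/7 230/7]

x' = [5/14, -17/7]
P' = [111/14 -110/7; -110/7 230/7]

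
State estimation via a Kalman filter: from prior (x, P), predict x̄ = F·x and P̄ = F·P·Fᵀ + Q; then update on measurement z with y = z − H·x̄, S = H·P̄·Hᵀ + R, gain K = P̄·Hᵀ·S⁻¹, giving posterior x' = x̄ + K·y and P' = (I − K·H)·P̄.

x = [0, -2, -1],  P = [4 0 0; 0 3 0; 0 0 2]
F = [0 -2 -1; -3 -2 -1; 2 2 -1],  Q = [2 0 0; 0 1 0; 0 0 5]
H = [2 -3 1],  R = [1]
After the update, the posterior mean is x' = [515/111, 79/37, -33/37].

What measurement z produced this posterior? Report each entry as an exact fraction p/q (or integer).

x̄ = F·x = [5, 5, -3]
P̄ = F·P·Fᵀ + Q = [16 14 -10; 14 51 -34; -10 -34 35]
S = H·P̄·Hᵀ + R = [555]
K = P̄·Hᵀ·S⁻¹ = [-4/111; -53/185; 39/185]
x' − x̄ = [-40/111, -106/37, 78/37] = K·y
y = (KᵀK)⁻¹·Kᵀ·(x' − x̄) = [10]
z = y + H·x̄ = [10] + [-8] = [2]

z = [2]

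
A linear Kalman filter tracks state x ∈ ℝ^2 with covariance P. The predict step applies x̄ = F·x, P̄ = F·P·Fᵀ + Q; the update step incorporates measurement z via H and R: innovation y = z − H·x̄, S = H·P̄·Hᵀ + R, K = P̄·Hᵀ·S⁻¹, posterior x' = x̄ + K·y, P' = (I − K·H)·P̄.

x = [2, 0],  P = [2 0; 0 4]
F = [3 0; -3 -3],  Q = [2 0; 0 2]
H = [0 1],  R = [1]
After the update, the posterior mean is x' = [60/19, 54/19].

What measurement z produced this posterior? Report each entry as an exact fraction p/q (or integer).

z = [3]

x̄ = F·x = [6, -6]
P̄ = F·P·Fᵀ + Q = [20 -18; -18 56]
S = H·P̄·Hᵀ + R = [57]
K = P̄·Hᵀ·S⁻¹ = [-6/19; 56/57]
x' − x̄ = [-54/19, 168/19] = K·y
y = (KᵀK)⁻¹·Kᵀ·(x' − x̄) = [9]
z = y + H·x̄ = [9] + [-6] = [3]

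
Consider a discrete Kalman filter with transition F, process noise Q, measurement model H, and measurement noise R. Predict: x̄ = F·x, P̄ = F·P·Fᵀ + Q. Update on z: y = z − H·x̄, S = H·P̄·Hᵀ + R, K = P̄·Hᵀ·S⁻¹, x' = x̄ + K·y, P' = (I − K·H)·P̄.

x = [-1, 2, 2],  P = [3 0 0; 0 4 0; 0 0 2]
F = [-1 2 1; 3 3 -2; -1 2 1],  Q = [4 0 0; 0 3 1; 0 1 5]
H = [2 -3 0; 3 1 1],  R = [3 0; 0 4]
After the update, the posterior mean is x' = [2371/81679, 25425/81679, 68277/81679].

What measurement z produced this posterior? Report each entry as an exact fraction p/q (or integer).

z = [-1, 1]

x̄ = F·x = [7, -1, 7]
P̄ = F·P·Fᵀ + Q = [25 11 21; 11 74 12; 21 12 26]
S = H·P̄·Hᵀ + R = [637 -143; -143 545]
K = P̄·Hᵀ·S⁻¹ = [12283/163358 2715/12566; -91983/326716 3631/25132; 17713/326716 5015/25132]
x' − x̄ = [-569382/81679, 107104/81679, -503476/81679] = K·y
y = (KᵀK)⁻¹·Kᵀ·(x' − x̄) = [-18, -26]
z = y + H·x̄ = [-18, -26] + [17, 27] = [-1, 1]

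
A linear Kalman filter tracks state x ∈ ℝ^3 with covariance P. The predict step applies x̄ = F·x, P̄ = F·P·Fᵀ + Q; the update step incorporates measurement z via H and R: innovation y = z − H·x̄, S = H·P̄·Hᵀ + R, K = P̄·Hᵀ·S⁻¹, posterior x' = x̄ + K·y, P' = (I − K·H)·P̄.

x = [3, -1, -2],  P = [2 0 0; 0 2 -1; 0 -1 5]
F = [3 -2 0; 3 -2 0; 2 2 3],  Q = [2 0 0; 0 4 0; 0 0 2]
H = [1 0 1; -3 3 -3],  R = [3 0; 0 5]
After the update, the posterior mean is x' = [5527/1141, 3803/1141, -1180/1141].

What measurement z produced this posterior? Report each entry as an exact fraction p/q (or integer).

z = [3, -2]

x̄ = F·x = [11, 11, -2]
P̄ = F·P·Fᵀ + Q = [28 26 10; 26 30 10; 10 10 51]
S = H·P̄·Hᵀ + R = [102 -189; -189 518]
K = P̄·Hᵀ·S⁻¹ = [368/489 234/1141; 726/815 1656/5705; 383/2445 -1359/5705]
x' − x̄ = [-7024/1141, -8748/1141, 1102/1141] = K·y
y = (KᵀK)⁻¹·Kᵀ·(x' − x̄) = [-6, -8]
z = y + H·x̄ = [-6, -8] + [9, 6] = [3, -2]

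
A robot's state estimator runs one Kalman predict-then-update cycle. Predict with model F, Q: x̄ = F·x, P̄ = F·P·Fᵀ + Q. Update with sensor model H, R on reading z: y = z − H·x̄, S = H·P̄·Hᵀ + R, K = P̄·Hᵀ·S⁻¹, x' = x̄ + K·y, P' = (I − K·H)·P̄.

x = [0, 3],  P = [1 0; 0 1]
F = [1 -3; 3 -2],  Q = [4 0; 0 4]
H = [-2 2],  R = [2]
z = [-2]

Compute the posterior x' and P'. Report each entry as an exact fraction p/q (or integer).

x̄ = F·x = [-9, -6]
P̄ = F·P·Fᵀ + Q = [14 9; 9 17]
y = z − H·x̄ = [-8]
S = H·P̄·Hᵀ + R = [54]
K = P̄·Hᵀ·S⁻¹ = [-5/27; 8/27]
x' = x̄ + K·y = [-203/27, -226/27]
P' = (I − K·H)·P̄ = [328/27 323/27; 323/27 331/27]

x' = [-203/27, -226/27]
P' = [328/27 323/27; 323/27 331/27]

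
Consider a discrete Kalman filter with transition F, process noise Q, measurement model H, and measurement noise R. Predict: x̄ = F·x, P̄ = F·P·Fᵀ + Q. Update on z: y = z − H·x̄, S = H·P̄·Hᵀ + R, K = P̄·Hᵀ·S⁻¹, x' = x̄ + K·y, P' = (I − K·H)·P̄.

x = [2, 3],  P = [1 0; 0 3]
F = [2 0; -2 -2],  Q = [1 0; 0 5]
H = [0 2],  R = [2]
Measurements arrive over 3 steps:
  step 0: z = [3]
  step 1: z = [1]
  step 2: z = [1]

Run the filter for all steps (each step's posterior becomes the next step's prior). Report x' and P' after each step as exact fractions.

step 0: x̄ = F·x = [4, -10]
step 0: P̄ = F·P·Fᵀ + Q = [5 -4; -4 21]
step 0: y = z − H·x̄ = [23]
step 0: S = H·P̄·Hᵀ + R = [86]
step 0: K = P̄·Hᵀ·S⁻¹ = [-4/43; 21/43]
step 0: x' = x̄ + K·y = [80/43, 53/43]
step 0: P' = (I − K·H)·P̄ = [183/43 -4/43; -4/43 21/43]
step 1: x̄ = F·x = [160/43, -266/43]
step 1: P̄ = F·P·Fᵀ + Q = [775/43 -716/43; -716/43 999/43]
step 1: y = z − H·x̄ = [575/43]
step 1: S = H·P̄·Hᵀ + R = [4082/43]
step 1: K = P̄·Hᵀ·S⁻¹ = [-716/2041; 999/2041]
step 1: x' = x̄ + K·y = [-1980/2041, 733/2041]
step 1: P' = (I − K·H)·P̄ = [12941/2041 -716/2041; -716/2041 999/2041]
step 2: x̄ = F·x = [-3960/2041, 2494/2041]
step 2: P̄ = F·P·Fᵀ + Q = [53805/2041 -48900/2041; -48900/2041 60237/2041]
step 2: y = z − H·x̄ = [-2947/2041]
step 2: S = H·P̄·Hᵀ + R = [245030/2041]
step 2: K = P̄·Hᵀ·S⁻¹ = [-9780/24503; 60237/122515]
step 2: x' = x̄ + K·y = [-33420/24503, 62731/122515]
step 2: P' = (I − K·H)·P̄ = [177315/24503 -9780/24503; -9780/24503 60237/122515]

step 0: x' = [80/43, 53/43], P' = [183/43 -4/43; -4/43 21/43]
step 1: x' = [-1980/2041, 733/2041], P' = [12941/2041 -716/2041; -716/2041 999/2041]
step 2: x' = [-33420/24503, 62731/122515], P' = [177315/24503 -9780/24503; -9780/24503 60237/122515]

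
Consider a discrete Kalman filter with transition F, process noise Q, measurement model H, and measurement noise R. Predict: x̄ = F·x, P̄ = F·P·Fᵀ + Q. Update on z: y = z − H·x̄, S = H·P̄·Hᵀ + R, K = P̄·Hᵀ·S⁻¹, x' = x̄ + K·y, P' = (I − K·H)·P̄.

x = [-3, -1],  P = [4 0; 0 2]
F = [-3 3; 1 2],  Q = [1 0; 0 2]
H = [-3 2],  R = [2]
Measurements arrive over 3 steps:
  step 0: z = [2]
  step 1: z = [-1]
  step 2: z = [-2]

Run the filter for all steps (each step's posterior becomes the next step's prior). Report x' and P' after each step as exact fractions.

step 0: x' = [-1632/553, -275/79], P' = [3190/553 660/79; 660/79 994/79]
step 1: x' = [16039/20749, 33278/62247], P' = [261406/20749 395596/20749; 395596/20749 1826444/62247]
step 2: x' = [-35431038/11187491, -9120951/1598213], P' = [197525210/11187491 42827292/1598213; 42827292/1598213 65781844/1598213]

step 0: x̄ = F·x = [6, -5]
step 0: P̄ = F·P·Fᵀ + Q = [55 0; 0 14]
step 0: y = z − H·x̄ = [30]
step 0: S = H·P̄·Hᵀ + R = [553]
step 0: K = P̄·Hᵀ·S⁻¹ = [-165/553; 4/79]
step 0: x' = x̄ + K·y = [-1632/553, -275/79]
step 0: P' = (I − K·H)·P̄ = [3190/553 660/79; 660/79 994/79]
step 1: x̄ = F·x = [-879/553, -5482/553]
step 1: P̄ = F·P·Fᵀ + Q = [8725/553 18318/553; 18318/553 50608/553]
step 1: y = z − H·x̄ = [7774/553]
step 1: S = H·P̄·Hᵀ + R = [62247/553]
step 1: K = P̄·Hᵀ·S⁻¹ = [3487/20749; 46262/62247]
step 1: x' = x̄ + K·y = [16039/20749, 33278/62247]
step 1: P' = (I − K·H)·P̄ = [261406/20749 395596/20749; 395596/20749 1826444/62247]
step 2: x̄ = F·x = [-14839/20749, 114673/62247]
step 2: P̄ = F·P·Fᵀ + Q = [732007/20749 1681882/20749; 1681882/20749 12961640/62247]
step 2: y = z − H·x̄ = [-487391/62247]
step 2: S = H·P̄·Hᵀ + R = [11187491/62247]
step 2: K = P̄·Hᵀ·S⁻¹ = [3503229/11187491; 1540906/1598213]
step 2: x' = x̄ + K·y = [-35431038/11187491, -9120951/1598213]
step 2: P' = (I − K·H)·P̄ = [197525210/11187491 42827292/1598213; 42827292/1598213 65781844/1598213]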